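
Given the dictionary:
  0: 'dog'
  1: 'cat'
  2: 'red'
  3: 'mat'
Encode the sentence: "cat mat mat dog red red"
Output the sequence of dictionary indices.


Look up each word in the dictionary:
  'cat' -> 1
  'mat' -> 3
  'mat' -> 3
  'dog' -> 0
  'red' -> 2
  'red' -> 2

Encoded: [1, 3, 3, 0, 2, 2]


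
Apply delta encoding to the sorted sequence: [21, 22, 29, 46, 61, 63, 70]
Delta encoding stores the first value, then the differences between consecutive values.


First value: 21
Deltas:
  22 - 21 = 1
  29 - 22 = 7
  46 - 29 = 17
  61 - 46 = 15
  63 - 61 = 2
  70 - 63 = 7


Delta encoded: [21, 1, 7, 17, 15, 2, 7]


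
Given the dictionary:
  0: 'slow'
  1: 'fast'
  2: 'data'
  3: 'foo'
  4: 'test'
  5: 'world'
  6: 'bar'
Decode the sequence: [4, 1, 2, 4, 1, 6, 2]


Look up each index in the dictionary:
  4 -> 'test'
  1 -> 'fast'
  2 -> 'data'
  4 -> 'test'
  1 -> 'fast'
  6 -> 'bar'
  2 -> 'data'

Decoded: "test fast data test fast bar data"


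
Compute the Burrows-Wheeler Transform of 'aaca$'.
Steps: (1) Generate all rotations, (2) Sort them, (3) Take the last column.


Rotations (sorted):
  0: $aaca -> last char: a
  1: a$aac -> last char: c
  2: aaca$ -> last char: $
  3: aca$a -> last char: a
  4: ca$aa -> last char: a


BWT = ac$aa


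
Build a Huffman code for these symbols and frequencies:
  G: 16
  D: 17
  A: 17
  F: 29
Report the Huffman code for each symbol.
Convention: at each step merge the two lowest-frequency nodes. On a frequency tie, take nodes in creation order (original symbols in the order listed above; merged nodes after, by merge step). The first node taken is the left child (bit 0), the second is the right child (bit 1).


Huffman tree construction:
Step 1: Merge G(16) + D(17) = 33
Step 2: Merge A(17) + F(29) = 46
Step 3: Merge (G+D)(33) + (A+F)(46) = 79
Read each symbol's code off the tree from the root (left child = 0, right child = 1).

Codes:
  G: 00 (length 2)
  D: 01 (length 2)
  A: 10 (length 2)
  F: 11 (length 2)
Average code length: 158/79 = 2.0000 bits/symbol


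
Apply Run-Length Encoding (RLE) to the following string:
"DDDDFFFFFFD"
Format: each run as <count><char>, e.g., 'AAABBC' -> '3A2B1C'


Scanning runs left to right:
  i=0: run of 'D' x 4 -> '4D'
  i=4: run of 'F' x 6 -> '6F'
  i=10: run of 'D' x 1 -> '1D'

RLE = 4D6F1D


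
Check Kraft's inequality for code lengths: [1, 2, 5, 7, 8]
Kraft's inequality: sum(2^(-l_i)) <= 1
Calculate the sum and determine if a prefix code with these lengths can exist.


Sum = 2^(-1) + 2^(-2) + 2^(-5) + 2^(-7) + 2^(-8)
    = 0.5 + 0.25 + 0.03125 + 0.0078125 + 0.00390625
    = 203/256 = 0.79296875
Since 0.79296875 <= 1, Kraft's inequality IS satisfied.
A prefix code with these lengths CAN exist.

Kraft sum = 0.79296875. Satisfied.


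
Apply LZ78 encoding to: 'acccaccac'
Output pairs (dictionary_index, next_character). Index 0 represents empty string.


LZ78 encoding steps:
Dictionary: {0: ''}
Step 1: w='' (idx 0), next='a' -> output (0, 'a'), add 'a' as idx 1
Step 2: w='' (idx 0), next='c' -> output (0, 'c'), add 'c' as idx 2
Step 3: w='c' (idx 2), next='c' -> output (2, 'c'), add 'cc' as idx 3
Step 4: w='a' (idx 1), next='c' -> output (1, 'c'), add 'ac' as idx 4
Step 5: w='c' (idx 2), next='a' -> output (2, 'a'), add 'ca' as idx 5
Step 6: w='c' (idx 2), end of input -> output (2, '')


Encoded: [(0, 'a'), (0, 'c'), (2, 'c'), (1, 'c'), (2, 'a'), (2, '')]


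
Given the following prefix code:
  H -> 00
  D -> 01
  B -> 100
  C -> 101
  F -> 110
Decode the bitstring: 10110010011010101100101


Decoding step by step:
Bits 101 -> C
Bits 100 -> B
Bits 100 -> B
Bits 110 -> F
Bits 101 -> C
Bits 01 -> D
Bits 100 -> B
Bits 101 -> C


Decoded message: CBBFCDBC


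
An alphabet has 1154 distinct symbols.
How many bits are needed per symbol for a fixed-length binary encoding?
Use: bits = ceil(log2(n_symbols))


log2(1154) = 10.1724
Bracket: 2^10 = 1024 < 1154 <= 2^11 = 2048
So ceil(log2(1154)) = 11

bits = ceil(log2(1154)) = ceil(10.1724) = 11 bits


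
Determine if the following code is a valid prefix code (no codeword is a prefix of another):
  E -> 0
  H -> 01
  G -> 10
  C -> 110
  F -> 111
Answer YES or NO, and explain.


Checking each pair (does one codeword prefix another?):
  E='0' vs H='01': prefix -- VIOLATION

NO -- this is NOT a valid prefix code. E (0) is a prefix of H (01).


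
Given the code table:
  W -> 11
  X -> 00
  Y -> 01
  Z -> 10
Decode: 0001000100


Decoding:
00 -> X
01 -> Y
00 -> X
01 -> Y
00 -> X


Result: XYXYX


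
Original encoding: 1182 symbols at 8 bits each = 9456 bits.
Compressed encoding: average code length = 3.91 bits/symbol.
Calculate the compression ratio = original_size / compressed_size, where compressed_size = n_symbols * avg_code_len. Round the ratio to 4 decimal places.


original_size = n_symbols * orig_bits = 1182 * 8 = 9456 bits
compressed_size = n_symbols * avg_code_len = 1182 * 3.91 = 4621.62 bits
ratio = original_size / compressed_size = 9456 / 4621.62 = 2.046

Compression ratio = 2.046


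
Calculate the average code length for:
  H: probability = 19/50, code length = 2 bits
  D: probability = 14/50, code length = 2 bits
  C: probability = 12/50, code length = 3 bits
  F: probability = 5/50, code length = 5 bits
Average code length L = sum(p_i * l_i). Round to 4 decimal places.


Weighted contributions p_i * l_i:
  H: (19/50) * 2 = 38/50
  D: (14/50) * 2 = 28/50
  C: (12/50) * 3 = 36/50
  F: (5/50) * 5 = 25/50
Sum = (38 + 28 + 36 + 25)/50 = 127/50

L = 127/50 = 2.5400 bits/symbol


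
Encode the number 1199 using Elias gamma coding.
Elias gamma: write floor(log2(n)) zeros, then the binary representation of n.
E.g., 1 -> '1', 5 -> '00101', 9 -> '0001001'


num_bits = floor(log2(1199)) + 1 = 11
leading_zeros = num_bits - 1 = 10
binary(1199) = 10010101111

Elias gamma(1199) = '0000000000' + '10010101111' = 000000000010010101111 (21 bits)


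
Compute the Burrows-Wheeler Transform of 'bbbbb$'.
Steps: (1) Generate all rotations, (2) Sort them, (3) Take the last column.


Rotations (sorted):
  0: $bbbbb -> last char: b
  1: b$bbbb -> last char: b
  2: bb$bbb -> last char: b
  3: bbb$bb -> last char: b
  4: bbbb$b -> last char: b
  5: bbbbb$ -> last char: $


BWT = bbbbb$


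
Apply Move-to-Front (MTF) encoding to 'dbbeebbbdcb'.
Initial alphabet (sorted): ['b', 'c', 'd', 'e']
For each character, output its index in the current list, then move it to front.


MTF encoding:
'd': index 2 in ['b', 'c', 'd', 'e'] -> ['d', 'b', 'c', 'e']
'b': index 1 in ['d', 'b', 'c', 'e'] -> ['b', 'd', 'c', 'e']
'b': index 0 in ['b', 'd', 'c', 'e'] -> ['b', 'd', 'c', 'e']
'e': index 3 in ['b', 'd', 'c', 'e'] -> ['e', 'b', 'd', 'c']
'e': index 0 in ['e', 'b', 'd', 'c'] -> ['e', 'b', 'd', 'c']
'b': index 1 in ['e', 'b', 'd', 'c'] -> ['b', 'e', 'd', 'c']
'b': index 0 in ['b', 'e', 'd', 'c'] -> ['b', 'e', 'd', 'c']
'b': index 0 in ['b', 'e', 'd', 'c'] -> ['b', 'e', 'd', 'c']
'd': index 2 in ['b', 'e', 'd', 'c'] -> ['d', 'b', 'e', 'c']
'c': index 3 in ['d', 'b', 'e', 'c'] -> ['c', 'd', 'b', 'e']
'b': index 2 in ['c', 'd', 'b', 'e'] -> ['b', 'c', 'd', 'e']


Output: [2, 1, 0, 3, 0, 1, 0, 0, 2, 3, 2]


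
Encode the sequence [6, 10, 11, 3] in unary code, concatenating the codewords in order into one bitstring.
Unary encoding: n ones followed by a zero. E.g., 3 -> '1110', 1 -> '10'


Encode each number as n ones followed by a terminating 0:
  6 -> 1111110 (7 bits)
  10 -> 11111111110 (11 bits)
  11 -> 111111111110 (12 bits)
  3 -> 1110 (4 bits)
Total length = 7 + 11 + 12 + 4 = 34 bits.

Unary([6, 10, 11, 3]) = 1111110111111111101111111111101110 (34 bits)


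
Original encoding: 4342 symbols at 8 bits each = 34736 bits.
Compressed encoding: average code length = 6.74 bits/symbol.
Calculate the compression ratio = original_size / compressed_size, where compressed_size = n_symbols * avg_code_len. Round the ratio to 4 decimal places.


original_size = n_symbols * orig_bits = 4342 * 8 = 34736 bits
compressed_size = n_symbols * avg_code_len = 4342 * 6.74 = 29265.08 bits
ratio = original_size / compressed_size = 34736 / 29265.08 = 1.1869

Compression ratio = 1.1869


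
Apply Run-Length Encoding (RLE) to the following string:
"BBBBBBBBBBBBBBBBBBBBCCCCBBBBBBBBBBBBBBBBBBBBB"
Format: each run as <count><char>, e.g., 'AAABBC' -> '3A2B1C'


Scanning runs left to right:
  i=0: run of 'B' x 20 -> '20B'
  i=20: run of 'C' x 4 -> '4C'
  i=24: run of 'B' x 21 -> '21B'

RLE = 20B4C21B


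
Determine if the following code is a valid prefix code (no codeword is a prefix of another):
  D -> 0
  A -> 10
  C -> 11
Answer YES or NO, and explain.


Checking each pair (does one codeword prefix another?):
  D='0' vs A='10': no prefix
  D='0' vs C='11': no prefix
  A='10' vs D='0': no prefix
  A='10' vs C='11': no prefix
  C='11' vs D='0': no prefix
  C='11' vs A='10': no prefix
No violation found over all pairs.

YES -- this is a valid prefix code. No codeword is a prefix of any other codeword.


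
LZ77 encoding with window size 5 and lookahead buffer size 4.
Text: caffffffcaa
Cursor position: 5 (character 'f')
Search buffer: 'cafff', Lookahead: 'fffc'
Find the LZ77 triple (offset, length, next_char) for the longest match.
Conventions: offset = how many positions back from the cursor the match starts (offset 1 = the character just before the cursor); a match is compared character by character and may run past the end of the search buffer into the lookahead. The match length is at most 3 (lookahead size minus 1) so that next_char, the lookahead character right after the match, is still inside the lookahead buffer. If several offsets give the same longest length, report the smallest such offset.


Try each offset into the search buffer:
  offset=1 (pos 4, char 'f'): match length 3
  offset=2 (pos 3, char 'f'): match length 3
  offset=3 (pos 2, char 'f'): match length 3
  offset=4 (pos 1, char 'a'): match length 0
  offset=5 (pos 0, char 'c'): match length 0
Longest match has length 3, found at offsets 1, 2, 3; take the smallest, offset 1.
next_char = character at position 5 + 3 = 8 -> 'c'

Best match: offset=1, length=3 (matching 'fff' starting at position 4)
LZ77 triple: (1, 3, 'c')


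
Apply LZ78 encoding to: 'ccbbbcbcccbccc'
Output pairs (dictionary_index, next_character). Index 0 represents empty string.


LZ78 encoding steps:
Dictionary: {0: ''}
Step 1: w='' (idx 0), next='c' -> output (0, 'c'), add 'c' as idx 1
Step 2: w='c' (idx 1), next='b' -> output (1, 'b'), add 'cb' as idx 2
Step 3: w='' (idx 0), next='b' -> output (0, 'b'), add 'b' as idx 3
Step 4: w='b' (idx 3), next='c' -> output (3, 'c'), add 'bc' as idx 4
Step 5: w='bc' (idx 4), next='c' -> output (4, 'c'), add 'bcc' as idx 5
Step 6: w='cb' (idx 2), next='c' -> output (2, 'c'), add 'cbc' as idx 6
Step 7: w='c' (idx 1), next='c' -> output (1, 'c'), add 'cc' as idx 7


Encoded: [(0, 'c'), (1, 'b'), (0, 'b'), (3, 'c'), (4, 'c'), (2, 'c'), (1, 'c')]


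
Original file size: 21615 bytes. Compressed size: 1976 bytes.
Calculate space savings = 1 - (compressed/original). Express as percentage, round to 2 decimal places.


ratio = compressed/original = 1976/21615 = 0.091418
savings = 1 - ratio = 1 - 0.091418 = 0.908582
as a percentage: 0.908582 * 100 = 90.86%

Space savings = 1 - 1976/21615 = 90.86%


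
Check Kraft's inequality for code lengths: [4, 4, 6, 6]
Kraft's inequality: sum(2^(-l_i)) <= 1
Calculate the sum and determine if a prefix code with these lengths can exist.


Sum = 2^(-4) + 2^(-4) + 2^(-6) + 2^(-6)
    = 0.0625 + 0.0625 + 0.015625 + 0.015625
    = 10/64 = 0.15625
Since 0.15625 <= 1, Kraft's inequality IS satisfied.
A prefix code with these lengths CAN exist.

Kraft sum = 0.15625. Satisfied.


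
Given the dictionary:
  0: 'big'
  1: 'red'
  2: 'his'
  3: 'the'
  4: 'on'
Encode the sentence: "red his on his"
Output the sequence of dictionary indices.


Look up each word in the dictionary:
  'red' -> 1
  'his' -> 2
  'on' -> 4
  'his' -> 2

Encoded: [1, 2, 4, 2]


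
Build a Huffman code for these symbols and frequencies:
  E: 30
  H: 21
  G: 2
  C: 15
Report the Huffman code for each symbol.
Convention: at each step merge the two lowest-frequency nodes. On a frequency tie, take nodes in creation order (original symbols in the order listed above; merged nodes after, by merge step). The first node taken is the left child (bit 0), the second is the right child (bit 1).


Huffman tree construction:
Step 1: Merge G(2) + C(15) = 17
Step 2: Merge (G+C)(17) + H(21) = 38
Step 3: Merge E(30) + ((G+C)+H)(38) = 68
Read each symbol's code off the tree from the root (left child = 0, right child = 1).

Codes:
  E: 0 (length 1)
  H: 11 (length 2)
  G: 100 (length 3)
  C: 101 (length 3)
Average code length: 123/68 = 1.8088 bits/symbol


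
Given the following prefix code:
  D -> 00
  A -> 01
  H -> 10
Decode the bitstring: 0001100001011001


Decoding step by step:
Bits 00 -> D
Bits 01 -> A
Bits 10 -> H
Bits 00 -> D
Bits 01 -> A
Bits 01 -> A
Bits 10 -> H
Bits 01 -> A


Decoded message: DAHDAAHA


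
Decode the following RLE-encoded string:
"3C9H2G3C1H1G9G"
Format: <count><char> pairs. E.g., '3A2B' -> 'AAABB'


Expanding each <count><char> pair:
  3C -> 'CCC'
  9H -> 'HHHHHHHHH'
  2G -> 'GG'
  3C -> 'CCC'
  1H -> 'H'
  1G -> 'G'
  9G -> 'GGGGGGGGG'

Decoded = CCCHHHHHHHHHGGCCCHGGGGGGGGGG


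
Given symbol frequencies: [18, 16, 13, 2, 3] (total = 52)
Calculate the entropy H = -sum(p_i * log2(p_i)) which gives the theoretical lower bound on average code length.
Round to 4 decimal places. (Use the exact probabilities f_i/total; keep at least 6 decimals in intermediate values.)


Per-symbol terms -p_i * log2(p_i) with p_i = f_i/52:
  p = 18/52 = 0.346154: log2(p) = -1.530515, -p*log2(p) = 0.529794
  p = 16/52 = 0.307692: log2(p) = -1.700440, -p*log2(p) = 0.523212
  p = 13/52 = 0.250000: log2(p) = -2.000000, -p*log2(p) = 0.500000
  p = 2/52 = 0.038462: log2(p) = -4.700440, -p*log2(p) = 0.180786
  p = 3/52 = 0.057692: log2(p) = -4.115477, -p*log2(p) = 0.237431
H = 0.529794 + 0.523212 + 0.500000 + 0.180786 + 0.237431 = 1.971223

H = 1.9712 bits/symbol


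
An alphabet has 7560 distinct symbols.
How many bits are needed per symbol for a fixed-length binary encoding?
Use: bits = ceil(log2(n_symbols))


log2(7560) = 12.8842
Bracket: 2^12 = 4096 < 7560 <= 2^13 = 8192
So ceil(log2(7560)) = 13

bits = ceil(log2(7560)) = ceil(12.8842) = 13 bits


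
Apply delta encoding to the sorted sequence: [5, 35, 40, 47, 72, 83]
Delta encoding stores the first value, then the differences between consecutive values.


First value: 5
Deltas:
  35 - 5 = 30
  40 - 35 = 5
  47 - 40 = 7
  72 - 47 = 25
  83 - 72 = 11


Delta encoded: [5, 30, 5, 7, 25, 11]


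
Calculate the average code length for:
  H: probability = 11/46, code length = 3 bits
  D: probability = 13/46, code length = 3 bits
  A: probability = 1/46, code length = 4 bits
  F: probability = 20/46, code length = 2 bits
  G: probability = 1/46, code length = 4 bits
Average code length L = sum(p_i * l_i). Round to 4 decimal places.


Weighted contributions p_i * l_i:
  H: (11/46) * 3 = 33/46
  D: (13/46) * 3 = 39/46
  A: (1/46) * 4 = 4/46
  F: (20/46) * 2 = 40/46
  G: (1/46) * 4 = 4/46
Sum = (33 + 39 + 4 + 40 + 4)/46 = 120/46

L = 120/46 = 2.6087 bits/symbol


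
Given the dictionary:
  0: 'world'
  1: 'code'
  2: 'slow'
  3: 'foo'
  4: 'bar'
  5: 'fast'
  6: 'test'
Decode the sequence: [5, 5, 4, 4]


Look up each index in the dictionary:
  5 -> 'fast'
  5 -> 'fast'
  4 -> 'bar'
  4 -> 'bar'

Decoded: "fast fast bar bar"


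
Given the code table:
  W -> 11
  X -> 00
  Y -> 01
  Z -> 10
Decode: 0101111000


Decoding:
01 -> Y
01 -> Y
11 -> W
10 -> Z
00 -> X


Result: YYWZX


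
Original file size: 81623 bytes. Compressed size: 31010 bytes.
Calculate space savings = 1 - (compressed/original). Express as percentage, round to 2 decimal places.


ratio = compressed/original = 31010/81623 = 0.379917
savings = 1 - ratio = 1 - 0.379917 = 0.620083
as a percentage: 0.620083 * 100 = 62.01%

Space savings = 1 - 31010/81623 = 62.01%


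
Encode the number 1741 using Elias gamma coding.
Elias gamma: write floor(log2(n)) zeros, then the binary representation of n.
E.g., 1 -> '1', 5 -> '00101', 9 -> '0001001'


num_bits = floor(log2(1741)) + 1 = 11
leading_zeros = num_bits - 1 = 10
binary(1741) = 11011001101

Elias gamma(1741) = '0000000000' + '11011001101' = 000000000011011001101 (21 bits)


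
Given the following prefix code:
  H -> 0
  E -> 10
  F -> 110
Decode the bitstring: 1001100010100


Decoding step by step:
Bits 10 -> E
Bits 0 -> H
Bits 110 -> F
Bits 0 -> H
Bits 0 -> H
Bits 10 -> E
Bits 10 -> E
Bits 0 -> H


Decoded message: EHFHHEEH


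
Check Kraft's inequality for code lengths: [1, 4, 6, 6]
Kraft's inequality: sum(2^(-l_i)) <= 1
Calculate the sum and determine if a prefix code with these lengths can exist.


Sum = 2^(-1) + 2^(-4) + 2^(-6) + 2^(-6)
    = 0.5 + 0.0625 + 0.015625 + 0.015625
    = 38/64 = 0.59375
Since 0.59375 <= 1, Kraft's inequality IS satisfied.
A prefix code with these lengths CAN exist.

Kraft sum = 0.59375. Satisfied.


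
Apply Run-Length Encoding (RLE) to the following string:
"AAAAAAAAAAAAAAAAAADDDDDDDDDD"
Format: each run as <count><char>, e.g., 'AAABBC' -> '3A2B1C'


Scanning runs left to right:
  i=0: run of 'A' x 18 -> '18A'
  i=18: run of 'D' x 10 -> '10D'

RLE = 18A10D


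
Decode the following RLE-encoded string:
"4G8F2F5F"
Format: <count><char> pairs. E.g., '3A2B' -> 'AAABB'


Expanding each <count><char> pair:
  4G -> 'GGGG'
  8F -> 'FFFFFFFF'
  2F -> 'FF'
  5F -> 'FFFFF'

Decoded = GGGGFFFFFFFFFFFFFFF


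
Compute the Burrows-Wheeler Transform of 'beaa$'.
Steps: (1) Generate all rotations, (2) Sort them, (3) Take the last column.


Rotations (sorted):
  0: $beaa -> last char: a
  1: a$bea -> last char: a
  2: aa$be -> last char: e
  3: beaa$ -> last char: $
  4: eaa$b -> last char: b


BWT = aae$b


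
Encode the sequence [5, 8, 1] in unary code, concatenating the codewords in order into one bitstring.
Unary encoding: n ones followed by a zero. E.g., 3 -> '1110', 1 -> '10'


Encode each number as n ones followed by a terminating 0:
  5 -> 111110 (6 bits)
  8 -> 111111110 (9 bits)
  1 -> 10 (2 bits)
Total length = 6 + 9 + 2 = 17 bits.

Unary([5, 8, 1]) = 11111011111111010 (17 bits)


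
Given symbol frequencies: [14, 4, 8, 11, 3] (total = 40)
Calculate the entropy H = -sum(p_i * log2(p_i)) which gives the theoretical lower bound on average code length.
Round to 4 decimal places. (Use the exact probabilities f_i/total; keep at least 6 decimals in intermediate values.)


Per-symbol terms -p_i * log2(p_i) with p_i = f_i/40:
  p = 14/40 = 0.350000: log2(p) = -1.514573, -p*log2(p) = 0.530101
  p = 4/40 = 0.100000: log2(p) = -3.321928, -p*log2(p) = 0.332193
  p = 8/40 = 0.200000: log2(p) = -2.321928, -p*log2(p) = 0.464386
  p = 11/40 = 0.275000: log2(p) = -1.862496, -p*log2(p) = 0.512187
  p = 3/40 = 0.075000: log2(p) = -3.736966, -p*log2(p) = 0.280272
H = 0.530101 + 0.332193 + 0.464386 + 0.512187 + 0.280272 = 2.119139

H = 2.1191 bits/symbol


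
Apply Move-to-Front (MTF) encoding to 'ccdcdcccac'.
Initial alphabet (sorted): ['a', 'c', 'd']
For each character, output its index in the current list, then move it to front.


MTF encoding:
'c': index 1 in ['a', 'c', 'd'] -> ['c', 'a', 'd']
'c': index 0 in ['c', 'a', 'd'] -> ['c', 'a', 'd']
'd': index 2 in ['c', 'a', 'd'] -> ['d', 'c', 'a']
'c': index 1 in ['d', 'c', 'a'] -> ['c', 'd', 'a']
'd': index 1 in ['c', 'd', 'a'] -> ['d', 'c', 'a']
'c': index 1 in ['d', 'c', 'a'] -> ['c', 'd', 'a']
'c': index 0 in ['c', 'd', 'a'] -> ['c', 'd', 'a']
'c': index 0 in ['c', 'd', 'a'] -> ['c', 'd', 'a']
'a': index 2 in ['c', 'd', 'a'] -> ['a', 'c', 'd']
'c': index 1 in ['a', 'c', 'd'] -> ['c', 'a', 'd']


Output: [1, 0, 2, 1, 1, 1, 0, 0, 2, 1]


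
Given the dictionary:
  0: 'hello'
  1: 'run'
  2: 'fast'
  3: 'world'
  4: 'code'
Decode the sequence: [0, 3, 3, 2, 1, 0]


Look up each index in the dictionary:
  0 -> 'hello'
  3 -> 'world'
  3 -> 'world'
  2 -> 'fast'
  1 -> 'run'
  0 -> 'hello'

Decoded: "hello world world fast run hello"


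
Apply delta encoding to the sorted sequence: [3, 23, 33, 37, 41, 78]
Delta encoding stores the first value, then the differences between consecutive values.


First value: 3
Deltas:
  23 - 3 = 20
  33 - 23 = 10
  37 - 33 = 4
  41 - 37 = 4
  78 - 41 = 37


Delta encoded: [3, 20, 10, 4, 4, 37]


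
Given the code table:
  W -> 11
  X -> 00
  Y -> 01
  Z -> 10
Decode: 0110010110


Decoding:
01 -> Y
10 -> Z
01 -> Y
01 -> Y
10 -> Z


Result: YZYYZ


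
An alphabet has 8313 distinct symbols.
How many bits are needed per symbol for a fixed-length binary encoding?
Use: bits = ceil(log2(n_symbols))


log2(8313) = 13.0212
Bracket: 2^13 = 8192 < 8313 <= 2^14 = 16384
So ceil(log2(8313)) = 14

bits = ceil(log2(8313)) = ceil(13.0212) = 14 bits


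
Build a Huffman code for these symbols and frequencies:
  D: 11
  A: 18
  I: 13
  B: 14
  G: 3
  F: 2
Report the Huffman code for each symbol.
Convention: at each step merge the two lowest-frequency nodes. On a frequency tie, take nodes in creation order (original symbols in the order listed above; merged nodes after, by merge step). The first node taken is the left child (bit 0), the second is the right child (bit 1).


Huffman tree construction:
Step 1: Merge F(2) + G(3) = 5
Step 2: Merge (F+G)(5) + D(11) = 16
Step 3: Merge I(13) + B(14) = 27
Step 4: Merge ((F+G)+D)(16) + A(18) = 34
Step 5: Merge (I+B)(27) + (((F+G)+D)+A)(34) = 61
Read each symbol's code off the tree from the root (left child = 0, right child = 1).

Codes:
  D: 101 (length 3)
  A: 11 (length 2)
  I: 00 (length 2)
  B: 01 (length 2)
  G: 1001 (length 4)
  F: 1000 (length 4)
Average code length: 143/61 = 2.3443 bits/symbol


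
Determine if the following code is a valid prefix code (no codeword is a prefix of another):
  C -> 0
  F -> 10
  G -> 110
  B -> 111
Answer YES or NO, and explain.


Checking each pair (does one codeword prefix another?):
  C='0' vs F='10': no prefix
  C='0' vs G='110': no prefix
  C='0' vs B='111': no prefix
  F='10' vs C='0': no prefix
  F='10' vs G='110': no prefix
  F='10' vs B='111': no prefix
  G='110' vs C='0': no prefix
  G='110' vs F='10': no prefix
  G='110' vs B='111': no prefix
  B='111' vs C='0': no prefix
  B='111' vs F='10': no prefix
  B='111' vs G='110': no prefix
No violation found over all pairs.

YES -- this is a valid prefix code. No codeword is a prefix of any other codeword.


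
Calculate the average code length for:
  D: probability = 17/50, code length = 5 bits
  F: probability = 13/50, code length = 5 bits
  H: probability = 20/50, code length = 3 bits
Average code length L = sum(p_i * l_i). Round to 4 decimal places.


Weighted contributions p_i * l_i:
  D: (17/50) * 5 = 85/50
  F: (13/50) * 5 = 65/50
  H: (20/50) * 3 = 60/50
Sum = (85 + 65 + 60)/50 = 210/50

L = 210/50 = 4.2000 bits/symbol


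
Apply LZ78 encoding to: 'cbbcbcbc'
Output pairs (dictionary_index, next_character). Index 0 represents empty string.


LZ78 encoding steps:
Dictionary: {0: ''}
Step 1: w='' (idx 0), next='c' -> output (0, 'c'), add 'c' as idx 1
Step 2: w='' (idx 0), next='b' -> output (0, 'b'), add 'b' as idx 2
Step 3: w='b' (idx 2), next='c' -> output (2, 'c'), add 'bc' as idx 3
Step 4: w='bc' (idx 3), next='b' -> output (3, 'b'), add 'bcb' as idx 4
Step 5: w='c' (idx 1), end of input -> output (1, '')


Encoded: [(0, 'c'), (0, 'b'), (2, 'c'), (3, 'b'), (1, '')]


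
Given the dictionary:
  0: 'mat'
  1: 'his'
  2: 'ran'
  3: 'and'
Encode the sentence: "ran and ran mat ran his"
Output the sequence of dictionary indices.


Look up each word in the dictionary:
  'ran' -> 2
  'and' -> 3
  'ran' -> 2
  'mat' -> 0
  'ran' -> 2
  'his' -> 1

Encoded: [2, 3, 2, 0, 2, 1]


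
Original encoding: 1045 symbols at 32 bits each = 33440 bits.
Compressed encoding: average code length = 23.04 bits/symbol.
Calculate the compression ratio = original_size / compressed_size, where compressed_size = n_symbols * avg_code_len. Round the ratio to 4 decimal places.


original_size = n_symbols * orig_bits = 1045 * 32 = 33440 bits
compressed_size = n_symbols * avg_code_len = 1045 * 23.04 = 24076.8 bits
ratio = original_size / compressed_size = 33440 / 24076.8 = 1.3889

Compression ratio = 1.3889


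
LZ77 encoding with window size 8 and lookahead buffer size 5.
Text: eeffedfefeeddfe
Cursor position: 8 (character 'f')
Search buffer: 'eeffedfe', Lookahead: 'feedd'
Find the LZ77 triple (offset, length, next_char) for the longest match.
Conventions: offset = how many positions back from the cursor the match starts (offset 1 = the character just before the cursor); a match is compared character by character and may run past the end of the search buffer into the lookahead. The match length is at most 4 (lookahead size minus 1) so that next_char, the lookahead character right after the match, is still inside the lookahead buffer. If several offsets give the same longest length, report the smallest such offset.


Try each offset into the search buffer:
  offset=1 (pos 7, char 'e'): match length 0
  offset=2 (pos 6, char 'f'): match length 2
  offset=3 (pos 5, char 'd'): match length 0
  offset=4 (pos 4, char 'e'): match length 0
  offset=5 (pos 3, char 'f'): match length 2
  offset=6 (pos 2, char 'f'): match length 1
  offset=7 (pos 1, char 'e'): match length 0
  offset=8 (pos 0, char 'e'): match length 0
Longest match has length 2, found at offsets 2, 5; take the smallest, offset 2.
next_char = character at position 8 + 2 = 10 -> 'e'

Best match: offset=2, length=2 (matching 'fe' starting at position 6)
LZ77 triple: (2, 2, 'e')


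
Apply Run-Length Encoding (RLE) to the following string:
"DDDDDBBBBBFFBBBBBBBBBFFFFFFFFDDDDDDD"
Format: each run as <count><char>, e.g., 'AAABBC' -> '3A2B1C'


Scanning runs left to right:
  i=0: run of 'D' x 5 -> '5D'
  i=5: run of 'B' x 5 -> '5B'
  i=10: run of 'F' x 2 -> '2F'
  i=12: run of 'B' x 9 -> '9B'
  i=21: run of 'F' x 8 -> '8F'
  i=29: run of 'D' x 7 -> '7D'

RLE = 5D5B2F9B8F7D


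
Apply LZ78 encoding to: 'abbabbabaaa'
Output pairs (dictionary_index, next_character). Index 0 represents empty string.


LZ78 encoding steps:
Dictionary: {0: ''}
Step 1: w='' (idx 0), next='a' -> output (0, 'a'), add 'a' as idx 1
Step 2: w='' (idx 0), next='b' -> output (0, 'b'), add 'b' as idx 2
Step 3: w='b' (idx 2), next='a' -> output (2, 'a'), add 'ba' as idx 3
Step 4: w='b' (idx 2), next='b' -> output (2, 'b'), add 'bb' as idx 4
Step 5: w='a' (idx 1), next='b' -> output (1, 'b'), add 'ab' as idx 5
Step 6: w='a' (idx 1), next='a' -> output (1, 'a'), add 'aa' as idx 6
Step 7: w='a' (idx 1), end of input -> output (1, '')


Encoded: [(0, 'a'), (0, 'b'), (2, 'a'), (2, 'b'), (1, 'b'), (1, 'a'), (1, '')]


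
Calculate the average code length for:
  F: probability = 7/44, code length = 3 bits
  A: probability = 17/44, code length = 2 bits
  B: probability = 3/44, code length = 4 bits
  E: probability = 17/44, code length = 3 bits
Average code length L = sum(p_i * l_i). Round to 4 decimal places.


Weighted contributions p_i * l_i:
  F: (7/44) * 3 = 21/44
  A: (17/44) * 2 = 34/44
  B: (3/44) * 4 = 12/44
  E: (17/44) * 3 = 51/44
Sum = (21 + 34 + 12 + 51)/44 = 118/44

L = 118/44 = 2.6818 bits/symbol


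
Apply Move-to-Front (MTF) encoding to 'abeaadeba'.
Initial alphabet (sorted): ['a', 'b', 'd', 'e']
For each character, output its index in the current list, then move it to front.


MTF encoding:
'a': index 0 in ['a', 'b', 'd', 'e'] -> ['a', 'b', 'd', 'e']
'b': index 1 in ['a', 'b', 'd', 'e'] -> ['b', 'a', 'd', 'e']
'e': index 3 in ['b', 'a', 'd', 'e'] -> ['e', 'b', 'a', 'd']
'a': index 2 in ['e', 'b', 'a', 'd'] -> ['a', 'e', 'b', 'd']
'a': index 0 in ['a', 'e', 'b', 'd'] -> ['a', 'e', 'b', 'd']
'd': index 3 in ['a', 'e', 'b', 'd'] -> ['d', 'a', 'e', 'b']
'e': index 2 in ['d', 'a', 'e', 'b'] -> ['e', 'd', 'a', 'b']
'b': index 3 in ['e', 'd', 'a', 'b'] -> ['b', 'e', 'd', 'a']
'a': index 3 in ['b', 'e', 'd', 'a'] -> ['a', 'b', 'e', 'd']


Output: [0, 1, 3, 2, 0, 3, 2, 3, 3]


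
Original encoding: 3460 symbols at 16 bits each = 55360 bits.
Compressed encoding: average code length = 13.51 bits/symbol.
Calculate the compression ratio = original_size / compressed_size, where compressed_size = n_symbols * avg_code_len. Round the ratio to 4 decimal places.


original_size = n_symbols * orig_bits = 3460 * 16 = 55360 bits
compressed_size = n_symbols * avg_code_len = 3460 * 13.51 = 46744.6 bits
ratio = original_size / compressed_size = 55360 / 46744.6 = 1.1843

Compression ratio = 1.1843


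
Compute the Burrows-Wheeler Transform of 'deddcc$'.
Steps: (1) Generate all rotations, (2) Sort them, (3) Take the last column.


Rotations (sorted):
  0: $deddcc -> last char: c
  1: c$deddc -> last char: c
  2: cc$dedd -> last char: d
  3: dcc$ded -> last char: d
  4: ddcc$de -> last char: e
  5: deddcc$ -> last char: $
  6: eddcc$d -> last char: d


BWT = ccdde$d


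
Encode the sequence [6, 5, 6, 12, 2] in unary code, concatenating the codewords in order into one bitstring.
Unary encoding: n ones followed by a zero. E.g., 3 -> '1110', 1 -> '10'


Encode each number as n ones followed by a terminating 0:
  6 -> 1111110 (7 bits)
  5 -> 111110 (6 bits)
  6 -> 1111110 (7 bits)
  12 -> 1111111111110 (13 bits)
  2 -> 110 (3 bits)
Total length = 7 + 6 + 7 + 13 + 3 = 36 bits.

Unary([6, 5, 6, 12, 2]) = 111111011111011111101111111111110110 (36 bits)


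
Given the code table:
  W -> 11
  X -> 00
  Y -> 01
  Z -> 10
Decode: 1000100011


Decoding:
10 -> Z
00 -> X
10 -> Z
00 -> X
11 -> W


Result: ZXZXW


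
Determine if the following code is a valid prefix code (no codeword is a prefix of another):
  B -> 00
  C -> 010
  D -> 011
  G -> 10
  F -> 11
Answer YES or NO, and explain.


Checking each pair (does one codeword prefix another?):
  B='00' vs C='010': no prefix
  B='00' vs D='011': no prefix
  B='00' vs G='10': no prefix
  B='00' vs F='11': no prefix
  C='010' vs B='00': no prefix
  C='010' vs D='011': no prefix
  C='010' vs G='10': no prefix
  C='010' vs F='11': no prefix
  D='011' vs B='00': no prefix
  D='011' vs C='010': no prefix
  D='011' vs G='10': no prefix
  D='011' vs F='11': no prefix
  G='10' vs B='00': no prefix
  G='10' vs C='010': no prefix
  G='10' vs D='011': no prefix
  G='10' vs F='11': no prefix
  F='11' vs B='00': no prefix
  F='11' vs C='010': no prefix
  F='11' vs D='011': no prefix
  F='11' vs G='10': no prefix
No violation found over all pairs.

YES -- this is a valid prefix code. No codeword is a prefix of any other codeword.


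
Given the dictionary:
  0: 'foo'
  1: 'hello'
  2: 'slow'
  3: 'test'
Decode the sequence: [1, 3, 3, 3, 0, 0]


Look up each index in the dictionary:
  1 -> 'hello'
  3 -> 'test'
  3 -> 'test'
  3 -> 'test'
  0 -> 'foo'
  0 -> 'foo'

Decoded: "hello test test test foo foo"


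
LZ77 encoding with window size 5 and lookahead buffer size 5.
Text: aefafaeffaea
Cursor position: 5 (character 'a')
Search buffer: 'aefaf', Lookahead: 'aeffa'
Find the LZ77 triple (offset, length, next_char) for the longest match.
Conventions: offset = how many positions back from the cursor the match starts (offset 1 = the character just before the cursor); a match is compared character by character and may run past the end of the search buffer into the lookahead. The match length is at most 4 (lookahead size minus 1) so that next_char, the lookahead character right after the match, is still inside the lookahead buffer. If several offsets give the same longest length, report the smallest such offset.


Try each offset into the search buffer:
  offset=1 (pos 4, char 'f'): match length 0
  offset=2 (pos 3, char 'a'): match length 1
  offset=3 (pos 2, char 'f'): match length 0
  offset=4 (pos 1, char 'e'): match length 0
  offset=5 (pos 0, char 'a'): match length 3
Longest match has length 3 at offset 5.
next_char = character at position 5 + 3 = 8 -> 'f'

Best match: offset=5, length=3 (matching 'aef' starting at position 0)
LZ77 triple: (5, 3, 'f')


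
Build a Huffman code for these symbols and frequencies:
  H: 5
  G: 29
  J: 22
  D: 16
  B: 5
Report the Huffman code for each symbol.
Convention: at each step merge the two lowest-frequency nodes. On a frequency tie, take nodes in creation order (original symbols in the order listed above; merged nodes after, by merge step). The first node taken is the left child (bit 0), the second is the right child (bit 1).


Huffman tree construction:
Step 1: Merge H(5) + B(5) = 10
Step 2: Merge (H+B)(10) + D(16) = 26
Step 3: Merge J(22) + ((H+B)+D)(26) = 48
Step 4: Merge G(29) + (J+((H+B)+D))(48) = 77
Read each symbol's code off the tree from the root (left child = 0, right child = 1).

Codes:
  H: 1100 (length 4)
  G: 0 (length 1)
  J: 10 (length 2)
  D: 111 (length 3)
  B: 1101 (length 4)
Average code length: 161/77 = 2.0909 bits/symbol


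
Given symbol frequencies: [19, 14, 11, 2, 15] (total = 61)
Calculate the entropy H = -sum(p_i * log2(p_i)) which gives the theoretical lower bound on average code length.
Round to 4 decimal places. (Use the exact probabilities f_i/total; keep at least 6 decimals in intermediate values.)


Per-symbol terms -p_i * log2(p_i) with p_i = f_i/61:
  p = 19/61 = 0.311475: log2(p) = -1.682810, -p*log2(p) = 0.524154
  p = 14/61 = 0.229508: log2(p) = -2.123382, -p*log2(p) = 0.487334
  p = 11/61 = 0.180328: log2(p) = -2.471306, -p*log2(p) = 0.445645
  p = 2/61 = 0.032787: log2(p) = -4.930737, -p*log2(p) = 0.161664
  p = 15/61 = 0.245902: log2(p) = -2.023847, -p*log2(p) = 0.497667
H = 0.524154 + 0.487334 + 0.445645 + 0.161664 + 0.497667 = 2.116464

H = 2.1165 bits/symbol


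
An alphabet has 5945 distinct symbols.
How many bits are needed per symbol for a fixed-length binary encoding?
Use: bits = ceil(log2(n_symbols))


log2(5945) = 12.5375
Bracket: 2^12 = 4096 < 5945 <= 2^13 = 8192
So ceil(log2(5945)) = 13

bits = ceil(log2(5945)) = ceil(12.5375) = 13 bits


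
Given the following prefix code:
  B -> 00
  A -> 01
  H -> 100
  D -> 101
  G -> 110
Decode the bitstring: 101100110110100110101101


Decoding step by step:
Bits 101 -> D
Bits 100 -> H
Bits 110 -> G
Bits 110 -> G
Bits 100 -> H
Bits 110 -> G
Bits 101 -> D
Bits 101 -> D


Decoded message: DHGGHGDD


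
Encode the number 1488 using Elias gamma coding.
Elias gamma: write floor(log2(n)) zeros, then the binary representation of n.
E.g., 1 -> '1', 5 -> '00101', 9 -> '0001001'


num_bits = floor(log2(1488)) + 1 = 11
leading_zeros = num_bits - 1 = 10
binary(1488) = 10111010000

Elias gamma(1488) = '0000000000' + '10111010000' = 000000000010111010000 (21 bits)


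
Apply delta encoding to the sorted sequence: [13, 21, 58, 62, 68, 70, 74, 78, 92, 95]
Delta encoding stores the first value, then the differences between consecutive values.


First value: 13
Deltas:
  21 - 13 = 8
  58 - 21 = 37
  62 - 58 = 4
  68 - 62 = 6
  70 - 68 = 2
  74 - 70 = 4
  78 - 74 = 4
  92 - 78 = 14
  95 - 92 = 3


Delta encoded: [13, 8, 37, 4, 6, 2, 4, 4, 14, 3]


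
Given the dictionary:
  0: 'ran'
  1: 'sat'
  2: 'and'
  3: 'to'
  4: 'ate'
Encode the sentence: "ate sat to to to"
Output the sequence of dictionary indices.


Look up each word in the dictionary:
  'ate' -> 4
  'sat' -> 1
  'to' -> 3
  'to' -> 3
  'to' -> 3

Encoded: [4, 1, 3, 3, 3]


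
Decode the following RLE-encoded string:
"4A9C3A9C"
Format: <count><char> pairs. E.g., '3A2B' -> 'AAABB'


Expanding each <count><char> pair:
  4A -> 'AAAA'
  9C -> 'CCCCCCCCC'
  3A -> 'AAA'
  9C -> 'CCCCCCCCC'

Decoded = AAAACCCCCCCCCAAACCCCCCCCC


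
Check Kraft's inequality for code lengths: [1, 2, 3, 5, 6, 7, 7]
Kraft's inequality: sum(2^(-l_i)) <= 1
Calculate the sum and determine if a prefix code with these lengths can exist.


Sum = 2^(-1) + 2^(-2) + 2^(-3) + 2^(-5) + 2^(-6) + 2^(-7) + 2^(-7)
    = 0.5 + 0.25 + 0.125 + 0.03125 + 0.015625 + 0.0078125 + 0.0078125
    = 120/128 = 0.9375
Since 0.9375 <= 1, Kraft's inequality IS satisfied.
A prefix code with these lengths CAN exist.

Kraft sum = 0.9375. Satisfied.


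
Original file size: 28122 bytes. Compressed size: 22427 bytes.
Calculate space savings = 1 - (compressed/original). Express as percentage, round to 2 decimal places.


ratio = compressed/original = 22427/28122 = 0.79749
savings = 1 - ratio = 1 - 0.79749 = 0.20251
as a percentage: 0.20251 * 100 = 20.25%

Space savings = 1 - 22427/28122 = 20.25%


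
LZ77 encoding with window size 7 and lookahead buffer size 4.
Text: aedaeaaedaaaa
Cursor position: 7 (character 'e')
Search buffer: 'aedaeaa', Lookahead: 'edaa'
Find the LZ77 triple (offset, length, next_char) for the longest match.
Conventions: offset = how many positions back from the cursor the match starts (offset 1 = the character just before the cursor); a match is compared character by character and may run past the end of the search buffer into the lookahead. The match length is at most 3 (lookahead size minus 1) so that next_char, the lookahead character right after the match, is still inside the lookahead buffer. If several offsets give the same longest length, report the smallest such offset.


Try each offset into the search buffer:
  offset=1 (pos 6, char 'a'): match length 0
  offset=2 (pos 5, char 'a'): match length 0
  offset=3 (pos 4, char 'e'): match length 1
  offset=4 (pos 3, char 'a'): match length 0
  offset=5 (pos 2, char 'd'): match length 0
  offset=6 (pos 1, char 'e'): match length 3
  offset=7 (pos 0, char 'a'): match length 0
Longest match has length 3 at offset 6.
next_char = character at position 7 + 3 = 10 -> 'a'

Best match: offset=6, length=3 (matching 'eda' starting at position 1)
LZ77 triple: (6, 3, 'a')


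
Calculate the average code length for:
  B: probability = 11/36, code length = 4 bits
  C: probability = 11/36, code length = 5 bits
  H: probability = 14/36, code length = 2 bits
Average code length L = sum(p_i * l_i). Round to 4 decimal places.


Weighted contributions p_i * l_i:
  B: (11/36) * 4 = 44/36
  C: (11/36) * 5 = 55/36
  H: (14/36) * 2 = 28/36
Sum = (44 + 55 + 28)/36 = 127/36

L = 127/36 = 3.5278 bits/symbol


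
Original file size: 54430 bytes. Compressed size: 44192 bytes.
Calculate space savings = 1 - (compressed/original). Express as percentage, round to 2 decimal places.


ratio = compressed/original = 44192/54430 = 0.811905
savings = 1 - ratio = 1 - 0.811905 = 0.188095
as a percentage: 0.188095 * 100 = 18.81%

Space savings = 1 - 44192/54430 = 18.81%


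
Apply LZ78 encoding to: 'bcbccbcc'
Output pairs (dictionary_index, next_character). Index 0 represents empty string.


LZ78 encoding steps:
Dictionary: {0: ''}
Step 1: w='' (idx 0), next='b' -> output (0, 'b'), add 'b' as idx 1
Step 2: w='' (idx 0), next='c' -> output (0, 'c'), add 'c' as idx 2
Step 3: w='b' (idx 1), next='c' -> output (1, 'c'), add 'bc' as idx 3
Step 4: w='c' (idx 2), next='b' -> output (2, 'b'), add 'cb' as idx 4
Step 5: w='c' (idx 2), next='c' -> output (2, 'c'), add 'cc' as idx 5


Encoded: [(0, 'b'), (0, 'c'), (1, 'c'), (2, 'b'), (2, 'c')]


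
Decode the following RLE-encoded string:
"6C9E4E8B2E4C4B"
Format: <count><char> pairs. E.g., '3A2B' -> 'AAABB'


Expanding each <count><char> pair:
  6C -> 'CCCCCC'
  9E -> 'EEEEEEEEE'
  4E -> 'EEEE'
  8B -> 'BBBBBBBB'
  2E -> 'EE'
  4C -> 'CCCC'
  4B -> 'BBBB'

Decoded = CCCCCCEEEEEEEEEEEEEBBBBBBBBEECCCCBBBB


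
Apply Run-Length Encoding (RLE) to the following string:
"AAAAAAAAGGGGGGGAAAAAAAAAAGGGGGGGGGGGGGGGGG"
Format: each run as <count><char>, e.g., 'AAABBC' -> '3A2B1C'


Scanning runs left to right:
  i=0: run of 'A' x 8 -> '8A'
  i=8: run of 'G' x 7 -> '7G'
  i=15: run of 'A' x 10 -> '10A'
  i=25: run of 'G' x 17 -> '17G'

RLE = 8A7G10A17G


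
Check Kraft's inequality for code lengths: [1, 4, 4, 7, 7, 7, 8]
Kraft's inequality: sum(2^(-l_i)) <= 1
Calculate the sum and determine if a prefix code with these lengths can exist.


Sum = 2^(-1) + 2^(-4) + 2^(-4) + 2^(-7) + 2^(-7) + 2^(-7) + 2^(-8)
    = 0.5 + 0.0625 + 0.0625 + 0.0078125 + 0.0078125 + 0.0078125 + 0.00390625
    = 167/256 = 0.65234375
Since 0.65234375 <= 1, Kraft's inequality IS satisfied.
A prefix code with these lengths CAN exist.

Kraft sum = 0.65234375. Satisfied.
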